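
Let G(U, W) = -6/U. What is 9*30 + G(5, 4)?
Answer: 1344/5 ≈ 268.80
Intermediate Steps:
9*30 + G(5, 4) = 9*30 - 6/5 = 270 - 6*1/5 = 270 - 6/5 = 1344/5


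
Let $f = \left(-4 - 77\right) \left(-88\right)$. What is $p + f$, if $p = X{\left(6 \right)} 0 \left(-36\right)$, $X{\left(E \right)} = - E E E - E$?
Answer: $7128$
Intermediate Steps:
$X{\left(E \right)} = - E - E^{3}$ ($X{\left(E \right)} = - E^{2} E - E = - E^{3} - E = - E - E^{3}$)
$f = 7128$ ($f = \left(-81\right) \left(-88\right) = 7128$)
$p = 0$ ($p = \left(\left(-1\right) 6 - 6^{3}\right) 0 \left(-36\right) = \left(-6 - 216\right) 0 \left(-36\right) = \left(-222\right) 0 \left(-36\right) = 0 \left(-36\right) = 0$)
$p + f = 0 + 7128 = 7128$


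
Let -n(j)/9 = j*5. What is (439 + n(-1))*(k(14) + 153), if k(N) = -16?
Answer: 66308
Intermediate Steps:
n(j) = -45*j (n(j) = -9*j*5 = -45*j)
(439 + n(-1))*(k(14) + 153) = (439 - 45*(-1))*(-16 + 153) = (439 + 45)*137 = 484*137 = 66308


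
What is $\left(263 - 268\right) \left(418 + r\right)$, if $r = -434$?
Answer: $80$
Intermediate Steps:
$\left(263 - 268\right) \left(418 + r\right) = \left(263 - 268\right) \left(418 - 434\right) = \left(263 - 268\right) \left(-16\right) = \left(-5\right) \left(-16\right) = 80$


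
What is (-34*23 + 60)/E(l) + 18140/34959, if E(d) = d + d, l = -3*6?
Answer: 4315573/209754 ≈ 20.574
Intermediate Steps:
l = -18
E(d) = 2*d
(-34*23 + 60)/E(l) + 18140/34959 = (-34*23 + 60)/((2*(-18))) + 18140/34959 = (-782 + 60)/(-36) + 18140*(1/34959) = -722*(-1/36) + 18140/34959 = 361/18 + 18140/34959 = 4315573/209754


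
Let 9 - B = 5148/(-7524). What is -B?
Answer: -184/19 ≈ -9.6842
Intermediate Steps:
B = 184/19 (B = 9 - 5148/(-7524) = 9 - 5148*(-1)/7524 = 9 - 1*(-13/19) = 9 + 13/19 = 184/19 ≈ 9.6842)
-B = -1*184/19 = -184/19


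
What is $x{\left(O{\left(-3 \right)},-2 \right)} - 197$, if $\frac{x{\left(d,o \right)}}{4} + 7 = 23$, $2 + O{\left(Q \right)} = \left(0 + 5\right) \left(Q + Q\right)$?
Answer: $-133$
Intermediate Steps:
$O{\left(Q \right)} = -2 + 10 Q$ ($O{\left(Q \right)} = -2 + \left(0 + 5\right) \left(Q + Q\right) = -2 + 5 \cdot 2 Q = -2 + 10 Q$)
$x{\left(d,o \right)} = 64$ ($x{\left(d,o \right)} = -28 + 4 \cdot 23 = -28 + 92 = 64$)
$x{\left(O{\left(-3 \right)},-2 \right)} - 197 = 64 - 197 = -133$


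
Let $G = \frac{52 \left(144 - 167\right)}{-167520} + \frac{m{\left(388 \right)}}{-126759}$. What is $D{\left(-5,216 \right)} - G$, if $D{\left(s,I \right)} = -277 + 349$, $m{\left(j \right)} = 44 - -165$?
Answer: $\frac{42466096691}{589851880} \approx 71.995$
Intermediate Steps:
$m{\left(j \right)} = 209$ ($m{\left(j \right)} = 44 + 165 = 209$)
$D{\left(s,I \right)} = 72$
$G = \frac{3238669}{589851880}$ ($G = \frac{52 \left(144 - 167\right)}{-167520} + \frac{209}{-126759} = 52 \left(-23\right) \left(- \frac{1}{167520}\right) + 209 \left(- \frac{1}{126759}\right) = \left(-1196\right) \left(- \frac{1}{167520}\right) - \frac{209}{126759} = \frac{299}{41880} - \frac{209}{126759} = \frac{3238669}{589851880} \approx 0.0054906$)
$D{\left(-5,216 \right)} - G = 72 - \frac{3238669}{589851880} = \frac{42466096691}{589851880}$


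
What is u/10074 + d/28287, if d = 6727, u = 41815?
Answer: 59551843/13569678 ≈ 4.3886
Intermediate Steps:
u/10074 + d/28287 = 41815/10074 + 6727/28287 = 41815*(1/10074) + 6727*(1/28287) = 41815/10074 + 961/4041 = 59551843/13569678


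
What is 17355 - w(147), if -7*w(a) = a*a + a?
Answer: 20463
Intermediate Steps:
w(a) = -a/7 - a**2/7 (w(a) = -(a*a + a)/7 = -(a**2 + a)/7 = -(a + a**2)/7 = -a/7 - a**2/7)
17355 - w(147) = 17355 - (-1)*147*(1 + 147)/7 = 17355 - (-1)*147*148/7 = 17355 - 1*(-3108) = 17355 + 3108 = 20463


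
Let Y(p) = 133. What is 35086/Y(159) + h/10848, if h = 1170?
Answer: 63461423/240464 ≈ 263.91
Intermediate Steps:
35086/Y(159) + h/10848 = 35086/133 + 1170/10848 = 35086*(1/133) + 1170*(1/10848) = 35086/133 + 195/1808 = 63461423/240464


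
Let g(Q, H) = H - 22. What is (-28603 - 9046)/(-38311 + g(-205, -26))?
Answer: 37649/38359 ≈ 0.98149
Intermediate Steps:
g(Q, H) = -22 + H
(-28603 - 9046)/(-38311 + g(-205, -26)) = (-28603 - 9046)/(-38311 + (-22 - 26)) = -37649/(-38311 - 48) = -37649/(-38359) = -37649*(-1/38359) = 37649/38359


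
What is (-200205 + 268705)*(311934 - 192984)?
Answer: 8148075000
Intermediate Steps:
(-200205 + 268705)*(311934 - 192984) = 68500*118950 = 8148075000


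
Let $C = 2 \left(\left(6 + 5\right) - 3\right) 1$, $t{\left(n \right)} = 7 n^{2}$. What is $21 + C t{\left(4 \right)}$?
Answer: $1813$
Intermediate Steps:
$C = 16$ ($C = 2 \left(11 - 3\right) 1 = 2 \cdot 8 \cdot 1 = 16 \cdot 1 = 16$)
$21 + C t{\left(4 \right)} = 21 + 16 \cdot 7 \cdot 4^{2} = 21 + 16 \cdot 7 \cdot 16 = 21 + 16 \cdot 112 = 21 + 1792 = 1813$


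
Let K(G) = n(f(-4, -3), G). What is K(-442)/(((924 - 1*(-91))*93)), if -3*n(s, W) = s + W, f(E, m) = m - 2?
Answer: 149/94395 ≈ 0.0015785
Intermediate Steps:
f(E, m) = -2 + m
n(s, W) = -W/3 - s/3 (n(s, W) = -(s + W)/3 = -(W + s)/3 = -W/3 - s/3)
K(G) = 5/3 - G/3 (K(G) = -G/3 - (-2 - 3)/3 = -G/3 - ⅓*(-5) = -G/3 + 5/3 = 5/3 - G/3)
K(-442)/(((924 - 1*(-91))*93)) = (5/3 - ⅓*(-442))/(((924 - 1*(-91))*93)) = (5/3 + 442/3)/(((924 + 91)*93)) = 149/((1015*93)) = 149/94395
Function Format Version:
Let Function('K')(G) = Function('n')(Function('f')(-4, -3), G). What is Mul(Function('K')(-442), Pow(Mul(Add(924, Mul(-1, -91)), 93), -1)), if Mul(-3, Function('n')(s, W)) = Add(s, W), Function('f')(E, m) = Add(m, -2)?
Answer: Rational(149, 94395) ≈ 0.0015785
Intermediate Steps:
Function('f')(E, m) = Add(-2, m)
Function('n')(s, W) = Add(Mul(Rational(-1, 3), W), Mul(Rational(-1, 3), s)) (Function('n')(s, W) = Mul(Rational(-1, 3), Add(s, W)) = Mul(Rational(-1, 3), Add(W, s)) = Add(Mul(Rational(-1, 3), W), Mul(Rational(-1, 3), s)))
Function('K')(G) = Add(Rational(5, 3), Mul(Rational(-1, 3), G)) (Function('K')(G) = Add(Mul(Rational(-1, 3), G), Mul(Rational(-1, 3), Add(-2, -3))) = Add(Mul(Rational(-1, 3), G), Mul(Rational(-1, 3), -5)) = Add(Mul(Rational(-1, 3), G), Rational(5, 3)) = Add(Rational(5, 3), Mul(Rational(-1, 3), G)))
Mul(Function('K')(-442), Pow(Mul(Add(924, Mul(-1, -91)), 93), -1)) = Mul(Add(Rational(5, 3), Mul(Rational(-1, 3), -442)), Pow(Mul(Add(924, Mul(-1, -91)), 93), -1)) = Mul(Add(Rational(5, 3), Rational(442, 3)), Pow(Mul(Add(924, 91), 93), -1)) = Mul(149, Pow(Mul(1015, 93), -1)) = Mul(149, Pow(94395, -1)) = Mul(149, Rational(1, 94395)) = Rational(149, 94395)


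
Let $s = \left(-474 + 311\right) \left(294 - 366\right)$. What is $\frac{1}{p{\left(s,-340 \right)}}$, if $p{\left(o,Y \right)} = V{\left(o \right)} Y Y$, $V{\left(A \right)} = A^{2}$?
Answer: $\frac{1}{15922015257600} \approx 6.2806 \cdot 10^{-14}$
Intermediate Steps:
$s = 11736$ ($s = \left(-163\right) \left(-72\right) = 11736$)
$p{\left(o,Y \right)} = Y^{2} o^{2}$ ($p{\left(o,Y \right)} = o^{2} Y Y = Y o^{2} Y = Y^{2} o^{2}$)
$\frac{1}{p{\left(s,-340 \right)}} = \frac{1}{\left(-340\right)^{2} \cdot 11736^{2}} = \frac{1}{115600 \cdot 137733696} = \frac{1}{15922015257600}$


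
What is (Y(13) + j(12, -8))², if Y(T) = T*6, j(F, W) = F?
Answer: 8100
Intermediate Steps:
Y(T) = 6*T
(Y(13) + j(12, -8))² = (6*13 + 12)² = (78 + 12)² = 90² = 8100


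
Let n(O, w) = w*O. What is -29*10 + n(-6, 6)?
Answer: -326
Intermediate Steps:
n(O, w) = O*w
-29*10 + n(-6, 6) = -29*10 - 6*6 = -290 - 36 = -326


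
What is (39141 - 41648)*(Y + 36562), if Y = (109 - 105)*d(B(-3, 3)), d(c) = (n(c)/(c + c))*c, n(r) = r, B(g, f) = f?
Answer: -91675976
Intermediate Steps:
d(c) = c/2 (d(c) = (c/(c + c))*c = (c/((2*c)))*c = ((1/(2*c))*c)*c = c/2)
Y = 6 (Y = (109 - 105)*((½)*3) = 4*(3/2) = 6)
(39141 - 41648)*(Y + 36562) = (39141 - 41648)*(6 + 36562) = -2507*36568 = -91675976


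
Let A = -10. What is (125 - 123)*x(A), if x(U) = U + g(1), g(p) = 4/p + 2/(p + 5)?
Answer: -34/3 ≈ -11.333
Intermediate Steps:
g(p) = 2/(5 + p) + 4/p (g(p) = 4/p + 2/(5 + p) = 2/(5 + p) + 4/p)
x(U) = 13/3 + U (x(U) = U + 2*(10 + 3*1)/(1*(5 + 1)) = U + 2*1*(10 + 3)/6 = U + 2*1*(1/6)*13 = U + 13/3 = 13/3 + U)
(125 - 123)*x(A) = (125 - 123)*(13/3 - 10) = 2*(-17/3) = -34/3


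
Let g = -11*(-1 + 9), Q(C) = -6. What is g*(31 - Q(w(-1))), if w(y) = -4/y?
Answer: -3256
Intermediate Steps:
g = -88 (g = -11*8 = -88)
g*(31 - Q(w(-1))) = -88*(31 - 1*(-6)) = -88*(31 + 6) = -88*37 = -3256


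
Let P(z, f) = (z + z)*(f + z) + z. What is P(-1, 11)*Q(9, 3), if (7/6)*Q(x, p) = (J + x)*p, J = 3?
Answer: -648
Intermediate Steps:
P(z, f) = z + 2*z*(f + z) (P(z, f) = (2*z)*(f + z) + z = 2*z*(f + z) + z = z + 2*z*(f + z))
Q(x, p) = 6*p*(3 + x)/7 (Q(x, p) = 6*((3 + x)*p)/7 = 6*(p*(3 + x))/7 = 6*p*(3 + x)/7)
P(-1, 11)*Q(9, 3) = (-(1 + 2*11 + 2*(-1)))*((6/7)*3*(3 + 9)) = (-(1 + 22 - 2))*((6/7)*3*12) = -1*21*(216/7) = -21*216/7 = -648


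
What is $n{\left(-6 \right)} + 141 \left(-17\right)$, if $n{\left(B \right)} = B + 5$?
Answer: $-2398$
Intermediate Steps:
$n{\left(B \right)} = 5 + B$
$n{\left(-6 \right)} + 141 \left(-17\right) = \left(5 - 6\right) + 141 \left(-17\right) = -1 - 2397 = -2398$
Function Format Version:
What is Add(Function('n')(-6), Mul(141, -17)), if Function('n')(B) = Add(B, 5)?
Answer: -2398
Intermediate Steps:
Function('n')(B) = Add(5, B)
Add(Function('n')(-6), Mul(141, -17)) = Add(Add(5, -6), Mul(141, -17)) = Add(-1, -2397) = -2398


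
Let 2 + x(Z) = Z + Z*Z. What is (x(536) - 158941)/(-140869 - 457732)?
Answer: -128889/598601 ≈ -0.21532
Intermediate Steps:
x(Z) = -2 + Z + Z**2 (x(Z) = -2 + (Z + Z*Z) = -2 + (Z + Z**2) = -2 + Z + Z**2)
(x(536) - 158941)/(-140869 - 457732) = ((-2 + 536 + 536**2) - 158941)/(-140869 - 457732) = ((-2 + 536 + 287296) - 158941)/(-598601) = (287830 - 158941)*(-1/598601) = 128889*(-1/598601) = -128889/598601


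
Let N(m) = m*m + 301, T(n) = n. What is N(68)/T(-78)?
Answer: -4925/78 ≈ -63.141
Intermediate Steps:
N(m) = 301 + m² (N(m) = m² + 301 = 301 + m²)
N(68)/T(-78) = (301 + 68²)/(-78) = (301 + 4624)*(-1/78) = 4925*(-1/78) = -4925/78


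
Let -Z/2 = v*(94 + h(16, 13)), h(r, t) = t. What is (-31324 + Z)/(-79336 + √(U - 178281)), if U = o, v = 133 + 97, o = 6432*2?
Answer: 6390038784/6294366313 + 80544*I*√165417/6294366313 ≈ 1.0152 + 0.0052044*I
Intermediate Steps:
o = 12864
v = 230
U = 12864
Z = -49220 (Z = -460*(94 + 13) = -460*107 = -2*24610 = -49220)
(-31324 + Z)/(-79336 + √(U - 178281)) = (-31324 - 49220)/(-79336 + √(12864 - 178281)) = -80544/(-79336 + √(-165417)) = -80544/(-79336 + I*√165417)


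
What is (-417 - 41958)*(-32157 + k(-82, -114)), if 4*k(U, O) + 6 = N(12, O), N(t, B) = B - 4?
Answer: 1363966500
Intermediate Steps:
N(t, B) = -4 + B
k(U, O) = -5/2 + O/4 (k(U, O) = -3/2 + (-4 + O)/4 = -3/2 + (-1 + O/4) = -5/2 + O/4)
(-417 - 41958)*(-32157 + k(-82, -114)) = (-417 - 41958)*(-32157 + (-5/2 + (¼)*(-114))) = -42375*(-32157 + (-5/2 - 57/2)) = -42375*(-32157 - 31) = -42375*(-32188) = 1363966500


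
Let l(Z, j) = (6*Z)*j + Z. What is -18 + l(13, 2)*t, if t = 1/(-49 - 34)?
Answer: -1663/83 ≈ -20.036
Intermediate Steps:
l(Z, j) = Z + 6*Z*j (l(Z, j) = 6*Z*j + Z = Z + 6*Z*j)
t = -1/83 (t = 1/(-83) = -1/83 ≈ -0.012048)
-18 + l(13, 2)*t = -18 + (13*(1 + 6*2))*(-1/83) = -18 + (13*(1 + 12))*(-1/83) = -18 + (13*13)*(-1/83) = -18 + 169*(-1/83) = -18 - 169/83 = -1663/83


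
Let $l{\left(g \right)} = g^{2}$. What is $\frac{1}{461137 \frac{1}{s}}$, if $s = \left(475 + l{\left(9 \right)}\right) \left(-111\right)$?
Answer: $- \frac{61716}{461137} \approx -0.13383$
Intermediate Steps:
$s = -61716$ ($s = \left(475 + 9^{2}\right) \left(-111\right) = \left(475 + 81\right) \left(-111\right) = 556 \left(-111\right) = -61716$)
$\frac{1}{461137 \frac{1}{s}} = \frac{1}{461137 \frac{1}{-61716}} = \frac{1}{461137 \left(- \frac{1}{61716}\right)} = \frac{1}{- \frac{461137}{61716}} = - \frac{61716}{461137}$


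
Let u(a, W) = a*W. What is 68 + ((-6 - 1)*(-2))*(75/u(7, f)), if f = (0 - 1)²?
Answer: 218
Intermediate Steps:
f = 1 (f = (-1)² = 1)
u(a, W) = W*a
68 + ((-6 - 1)*(-2))*(75/u(7, f)) = 68 + ((-6 - 1)*(-2))*(75/((1*7))) = 68 + (-7*(-2))*(75/7) = 68 + 14*(75*(⅐)) = 68 + 14*(75/7) = 68 + 150 = 218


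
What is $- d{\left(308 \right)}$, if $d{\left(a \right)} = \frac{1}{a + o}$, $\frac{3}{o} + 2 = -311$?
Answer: $- \frac{313}{96401} \approx -0.0032469$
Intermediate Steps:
$o = - \frac{3}{313}$ ($o = \frac{3}{-2 - 311} = \frac{3}{-313} = 3 \left(- \frac{1}{313}\right) = - \frac{3}{313} \approx -0.0095847$)
$d{\left(a \right)} = \frac{1}{- \frac{3}{313} + a}$ ($d{\left(a \right)} = \frac{1}{a - \frac{3}{313}} = \frac{1}{- \frac{3}{313} + a}$)
$- d{\left(308 \right)} = - \frac{313}{-3 + 313 \cdot 308} = - \frac{313}{-3 + 96404} = - \frac{313}{96401}$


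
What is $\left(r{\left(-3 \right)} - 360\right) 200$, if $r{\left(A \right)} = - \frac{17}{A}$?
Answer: $- \frac{212600}{3} \approx -70867.0$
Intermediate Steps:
$\left(r{\left(-3 \right)} - 360\right) 200 = \left(- \frac{17}{-3} - 360\right) 200 = \left(\left(-17\right) \left(- \frac{1}{3}\right) - 360\right) 200 = \left(\frac{17}{3} - 360\right) 200 = \left(- \frac{1063}{3}\right) 200 = - \frac{212600}{3}$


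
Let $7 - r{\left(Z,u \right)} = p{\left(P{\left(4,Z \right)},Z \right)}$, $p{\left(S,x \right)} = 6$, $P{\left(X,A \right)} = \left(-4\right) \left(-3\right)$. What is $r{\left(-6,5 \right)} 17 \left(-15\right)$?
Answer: $-255$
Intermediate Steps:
$P{\left(X,A \right)} = 12$
$r{\left(Z,u \right)} = 1$ ($r{\left(Z,u \right)} = 7 - 6 = 1$)
$r{\left(-6,5 \right)} 17 \left(-15\right) = 1 \cdot 17 \left(-15\right) = 17 \left(-15\right) = -255$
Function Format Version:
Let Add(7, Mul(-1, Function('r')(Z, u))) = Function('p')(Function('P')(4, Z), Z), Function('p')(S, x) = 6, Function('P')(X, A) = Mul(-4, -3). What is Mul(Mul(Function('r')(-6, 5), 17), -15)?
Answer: -255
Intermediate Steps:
Function('P')(X, A) = 12
Function('r')(Z, u) = 1 (Function('r')(Z, u) = Add(7, Mul(-1, 6)) = Add(7, -6) = 1)
Mul(Mul(Function('r')(-6, 5), 17), -15) = Mul(Mul(1, 17), -15) = Mul(17, -15) = -255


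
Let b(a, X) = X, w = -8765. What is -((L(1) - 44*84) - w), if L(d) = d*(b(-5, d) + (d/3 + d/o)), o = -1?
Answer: -15208/3 ≈ -5069.3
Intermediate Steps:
L(d) = d²/3 (L(d) = d*(d + (d/3 + d/(-1))) = d*(d + (d*(⅓) + d*(-1))) = d*(d + (d/3 - d)) = d*(d - 2*d/3) = d*(d/3) = d²/3)
-((L(1) - 44*84) - w) = -(((⅓)*1² - 44*84) - 1*(-8765)) = -(((⅓)*1 - 3696) + 8765) = -((⅓ - 3696) + 8765) = -(-11087/3 + 8765) = -1*15208/3 = -15208/3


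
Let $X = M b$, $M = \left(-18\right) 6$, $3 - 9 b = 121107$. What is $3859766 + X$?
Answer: $5313014$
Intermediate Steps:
$b = -13456$ ($b = \frac{1}{3} - \frac{40369}{3} = -13456$)
$M = -108$
$X = 1453248$ ($X = \left(-108\right) \left(-13456\right) = 1453248$)
$3859766 + X = 3859766 + 1453248 = 5313014$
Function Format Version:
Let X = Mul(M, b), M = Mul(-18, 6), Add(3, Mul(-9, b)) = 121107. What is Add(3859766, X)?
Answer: 5313014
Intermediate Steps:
b = -13456 (b = Add(Rational(1, 3), Mul(Rational(-1, 9), 121107)) = Add(Rational(1, 3), Rational(-40369, 3)) = -13456)
M = -108
X = 1453248 (X = Mul(-108, -13456) = 1453248)
Add(3859766, X) = Add(3859766, 1453248) = 5313014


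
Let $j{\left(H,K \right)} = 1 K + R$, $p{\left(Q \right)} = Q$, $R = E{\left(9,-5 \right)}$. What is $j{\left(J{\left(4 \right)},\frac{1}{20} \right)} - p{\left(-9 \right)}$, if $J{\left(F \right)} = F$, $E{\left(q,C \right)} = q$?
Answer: $\frac{361}{20} \approx 18.05$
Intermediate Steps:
$R = 9$
$j{\left(H,K \right)} = 9 + K$ ($j{\left(H,K \right)} = 1 K + 9 = K + 9 = 9 + K$)
$j{\left(J{\left(4 \right)},\frac{1}{20} \right)} - p{\left(-9 \right)} = \left(9 + \frac{1}{20}\right) - -9 = \left(9 + \frac{1}{20}\right) + 9 = \frac{181}{20} + 9 = \frac{361}{20}$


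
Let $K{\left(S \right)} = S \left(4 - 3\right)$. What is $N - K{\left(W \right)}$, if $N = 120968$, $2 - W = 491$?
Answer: $121457$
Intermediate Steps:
$W = -489$ ($W = 2 - 491 = -489$)
$K{\left(S \right)} = S$ ($K{\left(S \right)} = S 1 = S$)
$N - K{\left(W \right)} = 120968 - -489 = 120968 + 489 = 121457$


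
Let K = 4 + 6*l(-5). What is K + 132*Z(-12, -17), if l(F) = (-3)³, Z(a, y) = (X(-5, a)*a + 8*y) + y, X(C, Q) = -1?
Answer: -18770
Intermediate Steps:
Z(a, y) = -a + 9*y (Z(a, y) = (-a + 8*y) + y = -a + 9*y)
l(F) = -27
K = -158 (K = 4 + 6*(-27) = 4 - 162 = -158)
K + 132*Z(-12, -17) = -158 + 132*(-1*(-12) + 9*(-17)) = -158 + 132*(12 - 153) = -158 + 132*(-141) = -158 - 18612 = -18770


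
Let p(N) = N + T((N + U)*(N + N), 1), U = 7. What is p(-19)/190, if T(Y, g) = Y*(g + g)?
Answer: 47/10 ≈ 4.7000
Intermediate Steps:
T(Y, g) = 2*Y*g (T(Y, g) = Y*(2*g) = 2*Y*g)
p(N) = N + 4*N*(7 + N) (p(N) = N + 2*((N + 7)*(N + N))*1 = N + 2*((7 + N)*(2*N))*1 = N + 2*(2*N*(7 + N))*1 = N + 4*N*(7 + N))
p(-19)/190 = -19*(29 + 4*(-19))/190 = -19*(29 - 76)*(1/190) = -19*(-47)*(1/190) = 893*(1/190) = 47/10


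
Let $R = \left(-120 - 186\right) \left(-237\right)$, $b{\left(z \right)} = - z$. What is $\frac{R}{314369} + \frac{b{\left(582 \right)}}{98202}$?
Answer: $\frac{1156473781}{5145277423} \approx 0.22476$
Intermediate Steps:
$R = 72522$ ($R = \left(-306\right) \left(-237\right) = 72522$)
$\frac{R}{314369} + \frac{b{\left(582 \right)}}{98202} = \frac{72522}{314369} + \frac{\left(-1\right) 582}{98202} = 72522 \cdot \frac{1}{314369} - \frac{97}{16367} = \frac{72522}{314369} - \frac{97}{16367} = \frac{1156473781}{5145277423}$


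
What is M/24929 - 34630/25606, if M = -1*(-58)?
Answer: -430903061/319165987 ≈ -1.3501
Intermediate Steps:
M = 58
M/24929 - 34630/25606 = 58/24929 - 34630/25606 = 58*(1/24929) - 34630*1/25606 = 58/24929 - 17315/12803 = -430903061/319165987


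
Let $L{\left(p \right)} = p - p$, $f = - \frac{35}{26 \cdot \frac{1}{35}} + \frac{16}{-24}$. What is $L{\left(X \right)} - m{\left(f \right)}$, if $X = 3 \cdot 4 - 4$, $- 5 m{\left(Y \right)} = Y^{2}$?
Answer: $\frac{13890529}{30420} \approx 456.63$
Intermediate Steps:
$f = - \frac{3727}{78}$ ($f = - \frac{35}{26 \cdot \frac{1}{35}} + 16 \left(- \frac{1}{24}\right) = - \frac{35}{\frac{26}{35}} - \frac{2}{3} = \left(-35\right) \frac{35}{26} - \frac{2}{3} = - \frac{1225}{26} - \frac{2}{3} = - \frac{3727}{78} \approx -47.782$)
$m{\left(Y \right)} = - \frac{Y^{2}}{5}$
$X = 8$ ($X = 12 - 4 = 8$)
$L{\left(p \right)} = 0$
$L{\left(X \right)} - m{\left(f \right)} = 0 - - \frac{\left(- \frac{3727}{78}\right)^{2}}{5} = 0 - \left(- \frac{1}{5}\right) \frac{13890529}{6084} = 0 - - \frac{13890529}{30420} = 0 + \frac{13890529}{30420} = \frac{13890529}{30420}$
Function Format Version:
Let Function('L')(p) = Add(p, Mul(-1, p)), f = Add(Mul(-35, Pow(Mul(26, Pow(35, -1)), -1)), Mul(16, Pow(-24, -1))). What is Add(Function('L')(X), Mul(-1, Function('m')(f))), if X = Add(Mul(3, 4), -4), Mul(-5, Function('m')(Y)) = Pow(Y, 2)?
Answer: Rational(13890529, 30420) ≈ 456.63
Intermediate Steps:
f = Rational(-3727, 78) (f = Add(Mul(-35, Pow(Mul(26, Rational(1, 35)), -1)), Mul(16, Rational(-1, 24))) = Add(Mul(-35, Pow(Rational(26, 35), -1)), Rational(-2, 3)) = Add(Mul(-35, Rational(35, 26)), Rational(-2, 3)) = Add(Rational(-1225, 26), Rational(-2, 3)) = Rational(-3727, 78) ≈ -47.782)
Function('m')(Y) = Mul(Rational(-1, 5), Pow(Y, 2))
X = 8 (X = Add(12, -4) = 8)
Function('L')(p) = 0
Add(Function('L')(X), Mul(-1, Function('m')(f))) = Add(0, Mul(-1, Mul(Rational(-1, 5), Pow(Rational(-3727, 78), 2)))) = Add(0, Mul(-1, Mul(Rational(-1, 5), Rational(13890529, 6084)))) = Add(0, Mul(-1, Rational(-13890529, 30420))) = Add(0, Rational(13890529, 30420)) = Rational(13890529, 30420)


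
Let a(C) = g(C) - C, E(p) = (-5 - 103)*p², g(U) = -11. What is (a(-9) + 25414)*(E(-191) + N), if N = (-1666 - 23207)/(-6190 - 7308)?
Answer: -675722782393086/6749 ≈ -1.0012e+11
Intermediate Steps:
E(p) = -108*p²
N = 24873/13498 (N = -24873/(-13498) = -24873*(-1/13498) = 24873/13498 ≈ 1.8427)
a(C) = -11 - C
(a(-9) + 25414)*(E(-191) + N) = ((-11 - 1*(-9)) + 25414)*(-108*(-191)² + 24873/13498) = ((-11 + 9) + 25414)*(-108*36481 + 24873/13498) = (-2 + 25414)*(-3939948 + 24873/13498) = 25412*(-53181393231/13498) = -675722782393086/6749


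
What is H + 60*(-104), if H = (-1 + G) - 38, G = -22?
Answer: -6301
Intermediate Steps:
H = -61 (H = (-1 - 22) - 38 = -23 - 38 = -61)
H + 60*(-104) = -61 + 60*(-104) = -61 - 6240 = -6301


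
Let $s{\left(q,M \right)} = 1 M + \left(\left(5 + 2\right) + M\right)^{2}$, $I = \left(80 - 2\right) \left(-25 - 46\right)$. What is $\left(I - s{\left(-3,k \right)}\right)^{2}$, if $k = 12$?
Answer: $34939921$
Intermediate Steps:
$I = -5538$ ($I = 78 \left(-71\right) = -5538$)
$s{\left(q,M \right)} = M + \left(7 + M\right)^{2}$
$\left(I - s{\left(-3,k \right)}\right)^{2} = \left(-5538 - \left(12 + \left(7 + 12\right)^{2}\right)\right)^{2} = \left(-5538 - \left(12 + 19^{2}\right)\right)^{2} = \left(-5538 - \left(12 + 361\right)\right)^{2} = \left(-5538 - 373\right)^{2} = \left(-5911\right)^{2} = 34939921$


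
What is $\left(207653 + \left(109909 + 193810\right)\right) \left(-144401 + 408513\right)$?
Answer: $135059481664$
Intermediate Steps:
$\left(207653 + \left(109909 + 193810\right)\right) \left(-144401 + 408513\right) = \left(207653 + 303719\right) 264112 = 511372 \cdot 264112 = 135059481664$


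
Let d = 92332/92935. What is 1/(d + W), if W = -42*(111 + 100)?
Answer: -92935/823497638 ≈ -0.00011285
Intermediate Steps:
d = 92332/92935 (d = 92332*(1/92935) = 92332/92935 ≈ 0.99351)
W = -8862 (W = -42*211 = -8862)
1/(d + W) = 1/(92332/92935 - 8862) = 1/(-823497638/92935) = -92935/823497638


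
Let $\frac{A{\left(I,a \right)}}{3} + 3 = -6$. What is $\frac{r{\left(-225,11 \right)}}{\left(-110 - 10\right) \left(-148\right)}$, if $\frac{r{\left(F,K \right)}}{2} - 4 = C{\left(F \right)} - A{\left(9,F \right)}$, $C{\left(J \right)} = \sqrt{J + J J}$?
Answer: $\frac{31}{8880} + \frac{\sqrt{14}}{148} \approx 0.028772$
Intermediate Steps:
$C{\left(J \right)} = \sqrt{J + J^{2}}$
$A{\left(I,a \right)} = -27$ ($A{\left(I,a \right)} = -9 + 3 \left(-6\right) = -9 - 18 = -27$)
$r{\left(F,K \right)} = 62 + 2 \sqrt{F \left(1 + F\right)}$ ($r{\left(F,K \right)} = 8 + 2 \left(\sqrt{F \left(1 + F\right)} - -27\right) = 8 + 2 \left(\sqrt{F \left(1 + F\right)} + 27\right) = 8 + 2 \left(27 + \sqrt{F \left(1 + F\right)}\right) = 8 + \left(54 + 2 \sqrt{F \left(1 + F\right)}\right) = 62 + 2 \sqrt{F \left(1 + F\right)}$)
$\frac{r{\left(-225,11 \right)}}{\left(-110 - 10\right) \left(-148\right)} = \frac{62 + 2 \sqrt{- 225 \left(1 - 225\right)}}{\left(-110 - 10\right) \left(-148\right)} = \frac{62 + 2 \sqrt{\left(-225\right) \left(-224\right)}}{\left(-120\right) \left(-148\right)} = \frac{62 + 2 \sqrt{50400}}{17760} = \left(62 + 2 \cdot 60 \sqrt{14}\right) \frac{1}{17760} = \left(62 + 120 \sqrt{14}\right) \frac{1}{17760} = \frac{31}{8880} + \frac{\sqrt{14}}{148}$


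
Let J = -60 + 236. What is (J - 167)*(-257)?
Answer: -2313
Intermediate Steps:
J = 176
(J - 167)*(-257) = (176 - 167)*(-257) = 9*(-257) = -2313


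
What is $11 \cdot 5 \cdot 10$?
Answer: $550$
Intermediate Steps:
$11 \cdot 5 \cdot 10 = 55 \cdot 10 = 550$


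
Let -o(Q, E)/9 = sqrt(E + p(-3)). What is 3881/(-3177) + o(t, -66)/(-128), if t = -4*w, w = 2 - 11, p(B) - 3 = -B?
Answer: -3881/3177 + 9*I*sqrt(15)/64 ≈ -1.2216 + 0.54464*I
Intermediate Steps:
p(B) = 3 - B
w = -9
t = 36 (t = -4*(-9) = 36)
o(Q, E) = -9*sqrt(6 + E) (o(Q, E) = -9*sqrt(E + (3 - 1*(-3))) = -9*sqrt(E + (3 + 3)) = -9*sqrt(E + 6) = -9*sqrt(6 + E))
3881/(-3177) + o(t, -66)/(-128) = 3881/(-3177) - 9*sqrt(6 - 66)/(-128) = 3881*(-1/3177) - 18*I*sqrt(15)*(-1/128) = -3881/3177 - 18*I*sqrt(15)*(-1/128) = -3881/3177 + 9*I*sqrt(15)/64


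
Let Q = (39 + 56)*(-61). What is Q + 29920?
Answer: 24125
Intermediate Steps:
Q = -5795 (Q = 95*(-61) = -5795)
Q + 29920 = -5795 + 29920 = 24125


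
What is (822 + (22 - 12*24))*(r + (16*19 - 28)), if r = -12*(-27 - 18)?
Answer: 453696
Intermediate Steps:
r = 540 (r = -12*(-45) = 540)
(822 + (22 - 12*24))*(r + (16*19 - 28)) = (822 + (22 - 12*24))*(540 + (16*19 - 28)) = (822 + (22 - 288))*(540 + (304 - 28)) = (822 - 266)*(540 + 276) = 556*816 = 453696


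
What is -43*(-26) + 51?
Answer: 1169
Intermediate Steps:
-43*(-26) + 51 = 1118 + 51 = 1169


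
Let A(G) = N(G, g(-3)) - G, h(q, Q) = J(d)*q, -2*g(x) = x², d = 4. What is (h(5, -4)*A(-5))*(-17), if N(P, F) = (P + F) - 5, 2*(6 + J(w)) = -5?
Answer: -27455/4 ≈ -6863.8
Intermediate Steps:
J(w) = -17/2 (J(w) = -6 + (½)*(-5) = -6 - 5/2 = -17/2)
g(x) = -x²/2
N(P, F) = -5 + F + P (N(P, F) = (F + P) - 5 = -5 + F + P)
h(q, Q) = -17*q/2
A(G) = -19/2 (A(G) = (-5 - ½*(-3)² + G) - G = (-5 - ½*9 + G) - G = (-5 - 9/2 + G) - G = (-19/2 + G) - G = -19/2)
(h(5, -4)*A(-5))*(-17) = (-17/2*5*(-19/2))*(-17) = -85/2*(-19/2)*(-17) = (1615/4)*(-17) = -27455/4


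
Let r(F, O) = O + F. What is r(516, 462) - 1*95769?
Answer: -94791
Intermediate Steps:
r(F, O) = F + O
r(516, 462) - 1*95769 = (516 + 462) - 1*95769 = 978 - 95769 = -94791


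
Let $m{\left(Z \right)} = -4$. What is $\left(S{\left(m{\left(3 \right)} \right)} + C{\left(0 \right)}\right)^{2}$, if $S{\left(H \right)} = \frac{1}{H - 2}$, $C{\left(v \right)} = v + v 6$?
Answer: $\frac{1}{36} \approx 0.027778$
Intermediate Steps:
$C{\left(v \right)} = 7 v$ ($C{\left(v \right)} = v + 6 v = 7 v$)
$S{\left(H \right)} = \frac{1}{-2 + H}$
$\left(S{\left(m{\left(3 \right)} \right)} + C{\left(0 \right)}\right)^{2} = \left(\frac{1}{-2 - 4} + 7 \cdot 0\right)^{2} = \left(\frac{1}{-6} + 0\right)^{2} = \left(- \frac{1}{6} + 0\right)^{2} = \left(- \frac{1}{6}\right)^{2} = \frac{1}{36}$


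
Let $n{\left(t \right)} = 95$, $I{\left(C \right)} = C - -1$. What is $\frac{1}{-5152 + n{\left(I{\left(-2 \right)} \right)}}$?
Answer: $- \frac{1}{5057} \approx -0.00019775$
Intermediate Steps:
$I{\left(C \right)} = 1 + C$ ($I{\left(C \right)} = C + 1 = 1 + C$)
$\frac{1}{-5152 + n{\left(I{\left(-2 \right)} \right)}} = \frac{1}{-5152 + 95} = \frac{1}{-5057} = - \frac{1}{5057}$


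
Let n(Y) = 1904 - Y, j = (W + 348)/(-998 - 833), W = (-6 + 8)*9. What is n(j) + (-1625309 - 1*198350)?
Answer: -3335633039/1831 ≈ -1.8218e+6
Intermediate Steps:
W = 18 (W = 2*9 = 18)
j = -366/1831 (j = (18 + 348)/(-998 - 833) = 366/(-1831) = 366*(-1/1831) = -366/1831 ≈ -0.19989)
n(j) + (-1625309 - 1*198350) = (1904 - 1*(-366/1831)) + (-1625309 - 1*198350) = (1904 + 366/1831) + (-1625309 - 198350) = 3486590/1831 - 1823659 = -3335633039/1831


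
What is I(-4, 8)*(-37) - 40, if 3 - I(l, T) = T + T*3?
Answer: 1033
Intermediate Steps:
I(l, T) = 3 - 4*T (I(l, T) = 3 - (T + T*3) = 3 - (T + 3*T) = 3 - 4*T)
I(-4, 8)*(-37) - 40 = (3 - 4*8)*(-37) - 40 = (3 - 32)*(-37) - 40 = -29*(-37) - 40 = 1073 - 40 = 1033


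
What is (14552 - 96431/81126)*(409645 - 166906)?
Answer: 31837893242491/9014 ≈ 3.5321e+9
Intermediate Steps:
(14552 - 96431/81126)*(409645 - 166906) = (14552 - 96431*1/81126)*242739 = (14552 - 96431/81126)*242739 = (1180449121/81126)*242739 = 31837893242491/9014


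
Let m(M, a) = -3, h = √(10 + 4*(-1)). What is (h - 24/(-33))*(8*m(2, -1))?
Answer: -192/11 - 24*√6 ≈ -76.242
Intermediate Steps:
h = √6 (h = √(10 - 4) = √6 ≈ 2.4495)
(h - 24/(-33))*(8*m(2, -1)) = (√6 - 24/(-33))*(8*(-3)) = (√6 - 24*(-1/33))*(-24) = (√6 + 8/11)*(-24) = (8/11 + √6)*(-24) = -192/11 - 24*√6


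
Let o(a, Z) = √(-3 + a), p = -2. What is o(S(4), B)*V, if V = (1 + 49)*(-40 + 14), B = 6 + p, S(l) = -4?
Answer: -1300*I*√7 ≈ -3439.5*I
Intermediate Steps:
B = 4 (B = 6 - 2 = 4)
V = -1300 (V = 50*(-26) = -1300)
o(S(4), B)*V = √(-3 - 4)*(-1300) = √(-7)*(-1300) = (I*√7)*(-1300) = -1300*I*√7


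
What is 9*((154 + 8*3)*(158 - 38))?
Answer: 192240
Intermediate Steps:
9*((154 + 8*3)*(158 - 38)) = 9*((154 + 24)*120) = 9*(178*120) = 9*21360 = 192240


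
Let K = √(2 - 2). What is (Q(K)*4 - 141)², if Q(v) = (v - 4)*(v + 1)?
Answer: 24649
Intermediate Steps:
K = 0 (K = √0 = 0)
Q(v) = (1 + v)*(-4 + v) (Q(v) = (-4 + v)*(1 + v) = (1 + v)*(-4 + v))
(Q(K)*4 - 141)² = ((-4 + 0² - 3*0)*4 - 141)² = ((-4 + 0 + 0)*4 - 141)² = (-4*4 - 141)² = (-16 - 141)² = (-157)² = 24649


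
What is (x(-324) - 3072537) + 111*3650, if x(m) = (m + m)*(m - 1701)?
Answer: -1355187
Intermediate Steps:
x(m) = 2*m*(-1701 + m) (x(m) = (2*m)*(-1701 + m) = 2*m*(-1701 + m))
(x(-324) - 3072537) + 111*3650 = (2*(-324)*(-1701 - 324) - 3072537) + 111*3650 = (2*(-324)*(-2025) - 3072537) + 405150 = (1312200 - 3072537) + 405150 = -1760337 + 405150 = -1355187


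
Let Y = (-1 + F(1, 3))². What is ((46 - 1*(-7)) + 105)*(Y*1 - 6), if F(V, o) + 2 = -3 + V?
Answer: 3002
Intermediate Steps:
F(V, o) = -5 + V (F(V, o) = -2 + (-3 + V) = -5 + V)
Y = 25 (Y = (-1 + (-5 + 1))² = (-1 - 4)² = (-5)² = 25)
((46 - 1*(-7)) + 105)*(Y*1 - 6) = ((46 - 1*(-7)) + 105)*(25*1 - 6) = ((46 + 7) + 105)*(25 - 6) = (53 + 105)*19 = 158*19 = 3002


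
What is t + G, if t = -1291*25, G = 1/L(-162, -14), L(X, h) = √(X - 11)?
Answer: -32275 - I*√173/173 ≈ -32275.0 - 0.076029*I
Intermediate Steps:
L(X, h) = √(-11 + X)
G = -I*√173/173 (G = 1/(√(-11 - 162)) = 1/(√(-173)) = 1/(I*√173) = -I*√173/173 ≈ -0.076029*I)
t = -32275
t + G = -32275 - I*√173/173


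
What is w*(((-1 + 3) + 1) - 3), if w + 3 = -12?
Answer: 0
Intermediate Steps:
w = -15 (w = -3 - 12 = -15)
w*(((-1 + 3) + 1) - 3) = -15*(((-1 + 3) + 1) - 3) = -15*((2 + 1) - 3) = -15*(3 - 3) = -15*0 = 0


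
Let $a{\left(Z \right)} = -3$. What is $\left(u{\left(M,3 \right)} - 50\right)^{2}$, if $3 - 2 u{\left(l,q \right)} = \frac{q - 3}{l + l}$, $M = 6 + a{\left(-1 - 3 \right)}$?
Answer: $\frac{9409}{4} \approx 2352.3$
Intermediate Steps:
$M = 3$ ($M = 6 - 3 = 3$)
$u{\left(l,q \right)} = \frac{3}{2} - \frac{-3 + q}{4 l}$ ($u{\left(l,q \right)} = \frac{3}{2} - \frac{\left(q - 3\right) \frac{1}{l + l}}{2} = \frac{3}{2} - \frac{\left(-3 + q\right) \frac{1}{2 l}}{2} = \frac{3}{2} - \frac{\frac{1}{2} \frac{1}{l} \left(-3 + q\right)}{2} = \frac{3}{2} - \frac{-3 + q}{4 l}$)
$\left(u{\left(M,3 \right)} - 50\right)^{2} = \left(\frac{3 - 3 + 6 \cdot 3}{4 \cdot 3} - 50\right)^{2} = \left(\frac{1}{4} \cdot \frac{1}{3} \left(3 - 3 + 18\right) - 50\right)^{2} = \left(\frac{1}{4} \cdot \frac{1}{3} \cdot 18 - 50\right)^{2} = \left(\frac{3}{2} - 50\right)^{2} = \left(- \frac{97}{2}\right)^{2} = \frac{9409}{4}$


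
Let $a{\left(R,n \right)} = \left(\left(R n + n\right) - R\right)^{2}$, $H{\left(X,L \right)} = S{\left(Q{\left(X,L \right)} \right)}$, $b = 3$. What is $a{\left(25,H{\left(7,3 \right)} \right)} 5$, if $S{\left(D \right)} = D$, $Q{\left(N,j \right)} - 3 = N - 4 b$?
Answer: $29645$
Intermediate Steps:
$Q{\left(N,j \right)} = -9 + N$ ($Q{\left(N,j \right)} = 3 + \left(N - 12\right) = 3 + \left(-12 + N\right) = -9 + N$)
$H{\left(X,L \right)} = -9 + X$
$a{\left(R,n \right)} = \left(n - R + R n\right)^{2}$ ($a{\left(R,n \right)} = \left(\left(n + R n\right) - R\right)^{2} = \left(n - R + R n\right)^{2}$)
$a{\left(25,H{\left(7,3 \right)} \right)} 5 = \left(\left(-9 + 7\right) - 25 + 25 \left(-9 + 7\right)\right)^{2} \cdot 5 = \left(-2 - 25 + 25 \left(-2\right)\right)^{2} \cdot 5 = \left(-2 - 25 - 50\right)^{2} \cdot 5 = \left(-77\right)^{2} \cdot 5 = 5929 \cdot 5 = 29645$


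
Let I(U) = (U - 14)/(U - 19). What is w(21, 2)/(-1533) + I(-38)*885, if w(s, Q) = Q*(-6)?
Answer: 7838816/9709 ≈ 807.38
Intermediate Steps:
w(s, Q) = -6*Q
I(U) = (-14 + U)/(-19 + U)
w(21, 2)/(-1533) + I(-38)*885 = -6*2/(-1533) + ((-14 - 38)/(-19 - 38))*885 = -12*(-1/1533) + (-52/(-57))*885 = 4/511 - 1/57*(-52)*885 = 4/511 + (52/57)*885 = 4/511 + 15340/19 = 7838816/9709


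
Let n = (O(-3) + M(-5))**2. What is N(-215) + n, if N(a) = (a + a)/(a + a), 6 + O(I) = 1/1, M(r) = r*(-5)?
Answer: 401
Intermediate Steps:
M(r) = -5*r
O(I) = -5 (O(I) = -6 + 1/1 = -6 + 1 = -5)
N(a) = 1 (N(a) = (2*a)/((2*a)) = (2*a)*(1/(2*a)) = 1)
n = 400 (n = (-5 - 5*(-5))**2 = (-5 + 25)**2 = 20**2 = 400)
N(-215) + n = 1 + 400 = 401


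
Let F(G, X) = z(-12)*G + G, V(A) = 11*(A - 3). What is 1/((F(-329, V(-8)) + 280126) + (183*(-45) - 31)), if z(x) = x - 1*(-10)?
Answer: 1/272189 ≈ 3.6739e-6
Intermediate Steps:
z(x) = 10 + x (z(x) = x + 10 = 10 + x)
V(A) = -33 + 11*A (V(A) = 11*(-3 + A) = -33 + 11*A)
F(G, X) = -G (F(G, X) = (10 - 12)*G + G = -2*G + G = -G)
1/((F(-329, V(-8)) + 280126) + (183*(-45) - 31)) = 1/((-1*(-329) + 280126) + (183*(-45) - 31)) = 1/((329 + 280126) + (-8235 - 31)) = 1/(280455 - 8266) = 1/272189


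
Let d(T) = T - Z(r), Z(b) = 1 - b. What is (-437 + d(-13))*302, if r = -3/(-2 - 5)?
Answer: -952508/7 ≈ -1.3607e+5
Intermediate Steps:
r = 3/7 (r = -3/(-7) = -3*(-⅐) = 3/7 ≈ 0.42857)
d(T) = -4/7 + T (d(T) = T - (1 - 1*3/7) = T - (1 - 3/7) = T - 1*4/7 = T - 4/7 = -4/7 + T)
(-437 + d(-13))*302 = (-437 + (-4/7 - 13))*302 = (-437 - 95/7)*302 = -3154/7*302 = -952508/7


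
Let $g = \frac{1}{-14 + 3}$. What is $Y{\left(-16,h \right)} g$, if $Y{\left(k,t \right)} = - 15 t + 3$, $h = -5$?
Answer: $- \frac{78}{11} \approx -7.0909$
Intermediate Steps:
$Y{\left(k,t \right)} = 3 - 15 t$
$g = - \frac{1}{11}$ ($g = \frac{1}{-11} = - \frac{1}{11} \approx -0.090909$)
$Y{\left(-16,h \right)} g = \left(3 - -75\right) \left(- \frac{1}{11}\right) = \left(3 + 75\right) \left(- \frac{1}{11}\right) = 78 \left(- \frac{1}{11}\right) = - \frac{78}{11}$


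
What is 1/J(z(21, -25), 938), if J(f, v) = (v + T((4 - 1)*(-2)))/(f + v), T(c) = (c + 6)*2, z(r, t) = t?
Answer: 913/938 ≈ 0.97335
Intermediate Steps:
T(c) = 12 + 2*c (T(c) = (6 + c)*2 = 12 + 2*c)
J(f, v) = v/(f + v) (J(f, v) = (v + (12 + 2*((4 - 1)*(-2))))/(f + v) = (v + (12 + 2*(3*(-2))))/(f + v) = (v + (12 + 2*(-6)))/(f + v) = (v + (12 - 12))/(f + v) = (v + 0)/(f + v) = v/(f + v))
1/J(z(21, -25), 938) = 1/(938/(-25 + 938)) = 1/(938/913) = 913/938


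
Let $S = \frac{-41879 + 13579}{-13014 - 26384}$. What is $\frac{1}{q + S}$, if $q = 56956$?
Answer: $\frac{19699}{1121990394} \approx 1.7557 \cdot 10^{-5}$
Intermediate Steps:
$S = \frac{14150}{19699}$ ($S = - \frac{28300}{-39398} = \left(-28300\right) \left(- \frac{1}{39398}\right) = \frac{14150}{19699} \approx 0.71831$)
$\frac{1}{q + S} = \frac{1}{56956 + \frac{14150}{19699}} = \frac{1}{\frac{1121990394}{19699}} = \frac{19699}{1121990394}$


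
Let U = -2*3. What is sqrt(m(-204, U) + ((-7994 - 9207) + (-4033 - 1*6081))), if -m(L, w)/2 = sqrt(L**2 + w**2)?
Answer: sqrt(-27315 - 12*sqrt(1157)) ≈ 166.5*I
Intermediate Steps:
U = -6
m(L, w) = -2*sqrt(L**2 + w**2)
sqrt(m(-204, U) + ((-7994 - 9207) + (-4033 - 1*6081))) = sqrt(-2*sqrt((-204)**2 + (-6)**2) + ((-7994 - 9207) + (-4033 - 1*6081))) = sqrt(-2*sqrt(41616 + 36) + (-17201 + (-4033 - 6081))) = sqrt(-12*sqrt(1157) + (-17201 - 10114)) = sqrt(-12*sqrt(1157) - 27315) = sqrt(-27315 - 12*sqrt(1157))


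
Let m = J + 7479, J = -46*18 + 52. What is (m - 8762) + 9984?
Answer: 7925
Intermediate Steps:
J = -776 (J = -828 + 52 = -776)
m = 6703 (m = -776 + 7479 = 6703)
(m - 8762) + 9984 = (6703 - 8762) + 9984 = -2059 + 9984 = 7925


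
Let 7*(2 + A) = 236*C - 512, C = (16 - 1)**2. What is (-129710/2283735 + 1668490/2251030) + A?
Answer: 5405894692885373/719705839587 ≈ 7511.3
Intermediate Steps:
C = 225 (C = 15**2 = 225)
A = 52574/7 (A = -2 + (236*225 - 512)/7 = -2 + (53100 - 512)/7 = -2 + (1/7)*52588 = -2 + 52588/7 = 52574/7 ≈ 7510.6)
(-129710/2283735 + 1668490/2251030) + A = (-129710/2283735 + 1668490/2251030) + 52574/7 = (-129710*1/2283735 + 1668490*(1/2251030)) + 52574/7 = (-25942/456747 + 166849/225103) + 52574/7 = 70368158177/102815119941 + 52574/7 = 5405894692885373/719705839587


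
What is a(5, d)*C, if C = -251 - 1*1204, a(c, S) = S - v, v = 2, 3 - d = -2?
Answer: -4365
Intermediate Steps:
d = 5 (d = 3 - 1*(-2) = 3 + 2 = 5)
a(c, S) = -2 + S (a(c, S) = S - 1*2 = S - 2 = -2 + S)
C = -1455 (C = -251 - 1204 = -1455)
a(5, d)*C = (-2 + 5)*(-1455) = 3*(-1455) = -4365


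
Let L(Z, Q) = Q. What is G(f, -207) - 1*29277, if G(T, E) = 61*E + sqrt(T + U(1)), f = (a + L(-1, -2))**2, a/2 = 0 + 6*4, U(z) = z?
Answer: -41904 + sqrt(2117) ≈ -41858.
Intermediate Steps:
a = 48 (a = 2*(0 + 6*4) = 2*(0 + 24) = 2*24 = 48)
f = 2116 (f = (48 - 2)**2 = 46**2 = 2116)
G(T, E) = sqrt(1 + T) + 61*E (G(T, E) = 61*E + sqrt(T + 1) = 61*E + sqrt(1 + T) = sqrt(1 + T) + 61*E)
G(f, -207) - 1*29277 = (sqrt(1 + 2116) + 61*(-207)) - 1*29277 = (sqrt(2117) - 12627) - 29277 = (-12627 + sqrt(2117)) - 29277 = -41904 + sqrt(2117)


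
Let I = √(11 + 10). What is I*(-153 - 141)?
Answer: -294*√21 ≈ -1347.3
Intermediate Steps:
I = √21 ≈ 4.5826
I*(-153 - 141) = √21*(-153 - 141) = √21*(-294) = -294*√21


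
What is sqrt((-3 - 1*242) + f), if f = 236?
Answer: 3*I ≈ 3.0*I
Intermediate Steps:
sqrt((-3 - 1*242) + f) = sqrt((-3 - 1*242) + 236) = sqrt((-3 - 242) + 236) = sqrt(-245 + 236) = sqrt(-9) = 3*I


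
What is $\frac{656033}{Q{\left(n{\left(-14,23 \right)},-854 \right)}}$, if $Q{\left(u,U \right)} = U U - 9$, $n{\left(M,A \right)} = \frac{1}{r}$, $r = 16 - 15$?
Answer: $\frac{656033}{729307} \approx 0.89953$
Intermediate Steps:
$r = 1$
$n{\left(M,A \right)} = 1$ ($n{\left(M,A \right)} = 1^{-1} = 1$)
$Q{\left(u,U \right)} = -9 + U^{2}$ ($Q{\left(u,U \right)} = U^{2} - 9 = -9 + U^{2}$)
$\frac{656033}{Q{\left(n{\left(-14,23 \right)},-854 \right)}} = \frac{656033}{-9 + \left(-854\right)^{2}} = \frac{656033}{-9 + 729316} = \frac{656033}{729307}$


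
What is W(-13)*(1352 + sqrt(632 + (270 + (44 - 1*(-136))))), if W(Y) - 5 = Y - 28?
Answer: -48672 - 36*sqrt(1082) ≈ -49856.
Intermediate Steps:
W(Y) = -23 + Y (W(Y) = 5 + (Y - 28) = 5 + (-28 + Y) = -23 + Y)
W(-13)*(1352 + sqrt(632 + (270 + (44 - 1*(-136))))) = (-23 - 13)*(1352 + sqrt(632 + (270 + (44 - 1*(-136))))) = -36*(1352 + sqrt(632 + (270 + (44 + 136)))) = -36*(1352 + sqrt(632 + (270 + 180))) = -36*(1352 + sqrt(632 + 450)) = -36*(1352 + sqrt(1082)) = -48672 - 36*sqrt(1082)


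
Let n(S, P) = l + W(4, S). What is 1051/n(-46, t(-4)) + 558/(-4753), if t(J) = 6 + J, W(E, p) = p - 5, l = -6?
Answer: -5027209/270921 ≈ -18.556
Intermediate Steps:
W(E, p) = -5 + p
n(S, P) = -11 + S (n(S, P) = -6 + (-5 + S) = -11 + S)
1051/n(-46, t(-4)) + 558/(-4753) = 1051/(-11 - 46) + 558/(-4753) = 1051/(-57) + 558*(-1/4753) = 1051*(-1/57) - 558/4753 = -1051/57 - 558/4753 = -5027209/270921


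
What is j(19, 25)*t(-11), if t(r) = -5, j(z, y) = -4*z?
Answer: 380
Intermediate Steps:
j(19, 25)*t(-11) = -4*19*(-5) = -76*(-5) = 380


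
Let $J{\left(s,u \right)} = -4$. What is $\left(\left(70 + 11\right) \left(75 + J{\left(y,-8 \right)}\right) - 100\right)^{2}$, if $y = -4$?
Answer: $31933801$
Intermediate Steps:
$\left(\left(70 + 11\right) \left(75 + J{\left(y,-8 \right)}\right) - 100\right)^{2} = \left(\left(70 + 11\right) \left(75 - 4\right) - 100\right)^{2} = \left(81 \cdot 71 - 100\right)^{2} = \left(5751 - 100\right)^{2} = 5651^{2} = 31933801$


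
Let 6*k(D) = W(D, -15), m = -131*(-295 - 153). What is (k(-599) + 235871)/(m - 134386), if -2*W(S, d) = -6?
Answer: -471743/151396 ≈ -3.1160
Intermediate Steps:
m = 58688 (m = -131*(-448) = 58688)
W(S, d) = 3 (W(S, d) = -½*(-6) = 3)
k(D) = ½ (k(D) = (⅙)*3 = ½)
(k(-599) + 235871)/(m - 134386) = (½ + 235871)/(58688 - 134386) = (471743/2)/(-75698) = (471743/2)*(-1/75698) = -471743/151396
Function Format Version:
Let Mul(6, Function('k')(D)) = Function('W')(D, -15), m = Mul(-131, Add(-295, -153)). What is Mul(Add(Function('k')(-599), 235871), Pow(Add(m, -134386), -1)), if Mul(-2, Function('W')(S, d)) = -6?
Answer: Rational(-471743, 151396) ≈ -3.1160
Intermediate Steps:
m = 58688 (m = Mul(-131, -448) = 58688)
Function('W')(S, d) = 3 (Function('W')(S, d) = Mul(Rational(-1, 2), -6) = 3)
Function('k')(D) = Rational(1, 2) (Function('k')(D) = Mul(Rational(1, 6), 3) = Rational(1, 2))
Mul(Add(Function('k')(-599), 235871), Pow(Add(m, -134386), -1)) = Mul(Add(Rational(1, 2), 235871), Pow(Add(58688, -134386), -1)) = Mul(Rational(471743, 2), Pow(-75698, -1)) = Mul(Rational(471743, 2), Rational(-1, 75698)) = Rational(-471743, 151396)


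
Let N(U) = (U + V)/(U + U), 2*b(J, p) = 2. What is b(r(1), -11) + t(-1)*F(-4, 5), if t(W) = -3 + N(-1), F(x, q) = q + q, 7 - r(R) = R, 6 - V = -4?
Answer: -74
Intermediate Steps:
V = 10 (V = 6 - 1*(-4) = 6 + 4 = 10)
r(R) = 7 - R
b(J, p) = 1 (b(J, p) = (½)*2 = 1)
N(U) = (10 + U)/(2*U) (N(U) = (U + 10)/(U + U) = (10 + U)/((2*U)) = (10 + U)*(1/(2*U)) = (10 + U)/(2*U))
F(x, q) = 2*q
t(W) = -15/2 (t(W) = -3 + (½)*(10 - 1)/(-1) = -3 + (½)*(-1)*9 = -3 - 9/2 = -15/2)
b(r(1), -11) + t(-1)*F(-4, 5) = 1 - 15*5 = 1 - 15/2*10 = 1 - 75 = -74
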